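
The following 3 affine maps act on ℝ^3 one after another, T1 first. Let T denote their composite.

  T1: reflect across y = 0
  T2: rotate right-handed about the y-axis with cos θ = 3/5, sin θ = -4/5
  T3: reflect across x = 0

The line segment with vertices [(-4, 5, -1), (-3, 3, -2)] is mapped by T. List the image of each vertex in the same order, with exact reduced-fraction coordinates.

T1 reflect across y = 0: (-4, 5, -1) → (-4, -5, -1); (-3, 3, -2) → (-3, -3, -2)
T2 rotate right-handed about the y-axis with cos θ = 3/5, sin θ = -4/5: (-4, -5, -1) → (-8/5, -5, -19/5); (-3, -3, -2) → (-1/5, -3, -18/5)
T3 reflect across x = 0: (-8/5, -5, -19/5) → (8/5, -5, -19/5); (-1/5, -3, -18/5) → (1/5, -3, -18/5)

image vertices: (8/5, -5, -19/5), (1/5, -3, -18/5)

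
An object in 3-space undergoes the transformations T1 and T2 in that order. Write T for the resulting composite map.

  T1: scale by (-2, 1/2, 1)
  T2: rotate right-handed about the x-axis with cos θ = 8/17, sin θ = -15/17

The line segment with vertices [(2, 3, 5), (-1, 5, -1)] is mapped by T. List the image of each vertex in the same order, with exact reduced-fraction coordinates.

image vertices: (-4, 87/17, 35/34), (2, 5/17, -91/34)

T1 scale by (-2, 1/2, 1): (2, 3, 5) → (-4, 3/2, 5); (-1, 5, -1) → (2, 5/2, -1)
T2 rotate right-handed about the x-axis with cos θ = 8/17, sin θ = -15/17: (-4, 3/2, 5) → (-4, 87/17, 35/34); (2, 5/2, -1) → (2, 5/17, -91/34)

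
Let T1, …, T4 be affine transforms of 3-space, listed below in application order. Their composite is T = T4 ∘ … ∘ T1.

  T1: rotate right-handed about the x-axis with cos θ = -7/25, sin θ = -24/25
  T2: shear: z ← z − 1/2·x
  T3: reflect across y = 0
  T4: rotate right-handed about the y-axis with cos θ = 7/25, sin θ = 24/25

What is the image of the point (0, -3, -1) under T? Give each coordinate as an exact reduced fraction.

T(p) = (1896/625, 3/25, 553/625)

T1 rotate right-handed about the x-axis with cos θ = -7/25, sin θ = -24/25: (0, -3, -1) → (0, -3/25, 79/25)
T2 shear: z ← z − 1/2·x: (0, -3/25, 79/25) → (0, -3/25, 79/25)
T3 reflect across y = 0: (0, -3/25, 79/25) → (0, 3/25, 79/25)
T4 rotate right-handed about the y-axis with cos θ = 7/25, sin θ = 24/25: (0, 3/25, 79/25) → (1896/625, 3/25, 553/625)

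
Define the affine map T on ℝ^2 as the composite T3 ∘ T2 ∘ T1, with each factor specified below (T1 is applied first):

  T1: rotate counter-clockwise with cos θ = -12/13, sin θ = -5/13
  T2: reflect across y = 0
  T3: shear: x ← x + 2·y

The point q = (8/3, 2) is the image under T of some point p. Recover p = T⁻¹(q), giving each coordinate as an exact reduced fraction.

p = (2, 4/3)

T1 = [-12/13 5/13 0; -5/13 -12/13 0; 0 0 1]
T2·T1 = [-12/13 5/13 0; 5/13 12/13 0; 0 0 1]
T3·…·T1 = [-2/13 29/13 0; 5/13 12/13 0; 0 0 1]
det M = -1; M⁻¹ = [-12/13 29/13 0; 5/13 2/13 0; 0 0 1]
M⁻¹ · (8/3, 2)ᵀ = (2, 4/3)ᵀ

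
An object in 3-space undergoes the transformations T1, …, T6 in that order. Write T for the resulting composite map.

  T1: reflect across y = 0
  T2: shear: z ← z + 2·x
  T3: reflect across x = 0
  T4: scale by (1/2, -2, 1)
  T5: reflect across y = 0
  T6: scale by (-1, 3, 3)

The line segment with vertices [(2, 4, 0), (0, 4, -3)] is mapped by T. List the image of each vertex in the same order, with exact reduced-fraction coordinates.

image vertices: (1, -24, 12), (0, -24, -9)

T1 reflect across y = 0: (2, 4, 0) → (2, -4, 0); (0, 4, -3) → (0, -4, -3)
T2 shear: z ← z + 2·x: (2, -4, 0) → (2, -4, 4); (0, -4, -3) → (0, -4, -3)
T3 reflect across x = 0: (2, -4, 4) → (-2, -4, 4); (0, -4, -3) → (0, -4, -3)
T4 scale by (1/2, -2, 1): (-2, -4, 4) → (-1, 8, 4); (0, -4, -3) → (0, 8, -3)
T5 reflect across y = 0: (-1, 8, 4) → (-1, -8, 4); (0, 8, -3) → (0, -8, -3)
T6 scale by (-1, 3, 3): (-1, -8, 4) → (1, -24, 12); (0, -8, -3) → (0, -24, -9)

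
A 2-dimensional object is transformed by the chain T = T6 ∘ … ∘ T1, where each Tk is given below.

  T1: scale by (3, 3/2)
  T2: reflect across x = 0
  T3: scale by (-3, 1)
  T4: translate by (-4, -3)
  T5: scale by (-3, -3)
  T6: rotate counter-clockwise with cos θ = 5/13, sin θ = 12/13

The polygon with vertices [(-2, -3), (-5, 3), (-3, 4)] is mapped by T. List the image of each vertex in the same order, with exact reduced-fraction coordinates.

image vertices: (60/13, 1809/26), (789/13, 3483/26), (573/13, 1071/13)

T1 scale by (3, 3/2): (-2, -3) → (-6, -9/2); (-5, 3) → (-15, 9/2); (-3, 4) → (-9, 6)
T2 reflect across x = 0: (-6, -9/2) → (6, -9/2); (-15, 9/2) → (15, 9/2); (-9, 6) → (9, 6)
T3 scale by (-3, 1): (6, -9/2) → (-18, -9/2); (15, 9/2) → (-45, 9/2); (9, 6) → (-27, 6)
T4 translate by (-4, -3): (-18, -9/2) → (-22, -15/2); (-45, 9/2) → (-49, 3/2); (-27, 6) → (-31, 3)
T5 scale by (-3, -3): (-22, -15/2) → (66, 45/2); (-49, 3/2) → (147, -9/2); (-31, 3) → (93, -9)
T6 rotate counter-clockwise with cos θ = 5/13, sin θ = 12/13: (66, 45/2) → (60/13, 1809/26); (147, -9/2) → (789/13, 3483/26); (93, -9) → (573/13, 1071/13)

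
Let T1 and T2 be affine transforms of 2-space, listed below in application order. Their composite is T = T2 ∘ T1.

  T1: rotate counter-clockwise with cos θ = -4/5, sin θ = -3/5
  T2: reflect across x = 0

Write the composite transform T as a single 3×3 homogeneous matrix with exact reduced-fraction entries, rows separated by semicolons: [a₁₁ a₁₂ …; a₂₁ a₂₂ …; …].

T1 = [-4/5 3/5 0; -3/5 -4/5 0; 0 0 1]
T2·T1 = [4/5 -3/5 0; -3/5 -4/5 0; 0 0 1]

T = [4/5 -3/5 0; -3/5 -4/5 0; 0 0 1]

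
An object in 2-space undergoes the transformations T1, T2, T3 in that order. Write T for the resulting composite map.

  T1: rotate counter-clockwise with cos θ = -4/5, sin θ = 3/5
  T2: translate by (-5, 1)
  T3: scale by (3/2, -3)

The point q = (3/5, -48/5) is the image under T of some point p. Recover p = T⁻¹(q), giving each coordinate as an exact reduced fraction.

T1 = [-4/5 -3/5 0; 3/5 -4/5 0; 0 0 1]
T2·T1 = [-4/5 -3/5 -5; 3/5 -4/5 1; 0 0 1]
T3·…·T1 = [-6/5 -9/10 -15/2; -9/5 12/5 -3; 0 0 1]
det M = -9/2; M⁻¹ = [-8/15 -1/5 -23/5; -2/5 4/15 -11/5; 0 0 1]
M⁻¹ · (3/5, -48/5)ᵀ = (-3, -5)ᵀ

p = (-3, -5)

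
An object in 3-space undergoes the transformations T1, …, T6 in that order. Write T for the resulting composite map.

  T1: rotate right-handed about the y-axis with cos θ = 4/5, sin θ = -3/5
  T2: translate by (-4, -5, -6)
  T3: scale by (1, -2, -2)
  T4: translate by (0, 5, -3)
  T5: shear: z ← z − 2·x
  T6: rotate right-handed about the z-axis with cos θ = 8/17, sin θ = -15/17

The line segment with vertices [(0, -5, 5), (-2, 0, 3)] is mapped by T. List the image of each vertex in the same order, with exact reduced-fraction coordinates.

image vertices: (319/17, 305/17, 15), (829/85, 231/17, 107/5)

T1 rotate right-handed about the y-axis with cos θ = 4/5, sin θ = -3/5: (0, -5, 5) → (-3, -5, 4); (-2, 0, 3) → (-17/5, 0, 6/5)
T2 translate by (-4, -5, -6): (-3, -5, 4) → (-7, -10, -2); (-17/5, 0, 6/5) → (-37/5, -5, -24/5)
T3 scale by (1, -2, -2): (-7, -10, -2) → (-7, 20, 4); (-37/5, -5, -24/5) → (-37/5, 10, 48/5)
T4 translate by (0, 5, -3): (-7, 20, 4) → (-7, 25, 1); (-37/5, 10, 48/5) → (-37/5, 15, 33/5)
T5 shear: z ← z − 2·x: (-7, 25, 1) → (-7, 25, 15); (-37/5, 15, 33/5) → (-37/5, 15, 107/5)
T6 rotate right-handed about the z-axis with cos θ = 8/17, sin θ = -15/17: (-7, 25, 15) → (319/17, 305/17, 15); (-37/5, 15, 107/5) → (829/85, 231/17, 107/5)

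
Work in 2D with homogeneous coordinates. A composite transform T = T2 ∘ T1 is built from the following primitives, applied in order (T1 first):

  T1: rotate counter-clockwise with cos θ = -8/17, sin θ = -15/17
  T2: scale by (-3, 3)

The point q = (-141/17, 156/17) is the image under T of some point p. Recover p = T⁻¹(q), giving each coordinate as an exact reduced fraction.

T1 = [-8/17 15/17 0; -15/17 -8/17 0; 0 0 1]
T2·T1 = [24/17 -45/17 0; -45/17 -24/17 0; 0 0 1]
det M = -9; M⁻¹ = [8/51 -5/17 0; -5/17 -8/51 0; 0 0 1]
M⁻¹ · (-141/17, 156/17)ᵀ = (-4, 1)ᵀ

p = (-4, 1)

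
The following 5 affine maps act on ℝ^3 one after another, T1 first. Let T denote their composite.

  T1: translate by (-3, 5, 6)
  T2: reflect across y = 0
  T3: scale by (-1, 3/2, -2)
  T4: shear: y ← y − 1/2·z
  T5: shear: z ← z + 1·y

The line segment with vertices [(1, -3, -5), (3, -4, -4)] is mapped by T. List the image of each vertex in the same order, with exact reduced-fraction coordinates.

image vertices: (2, -2, -4), (0, 1/2, -7/2)

T1 translate by (-3, 5, 6): (1, -3, -5) → (-2, 2, 1); (3, -4, -4) → (0, 1, 2)
T2 reflect across y = 0: (-2, 2, 1) → (-2, -2, 1); (0, 1, 2) → (0, -1, 2)
T3 scale by (-1, 3/2, -2): (-2, -2, 1) → (2, -3, -2); (0, -1, 2) → (0, -3/2, -4)
T4 shear: y ← y − 1/2·z: (2, -3, -2) → (2, -2, -2); (0, -3/2, -4) → (0, 1/2, -4)
T5 shear: z ← z + 1·y: (2, -2, -2) → (2, -2, -4); (0, 1/2, -4) → (0, 1/2, -7/2)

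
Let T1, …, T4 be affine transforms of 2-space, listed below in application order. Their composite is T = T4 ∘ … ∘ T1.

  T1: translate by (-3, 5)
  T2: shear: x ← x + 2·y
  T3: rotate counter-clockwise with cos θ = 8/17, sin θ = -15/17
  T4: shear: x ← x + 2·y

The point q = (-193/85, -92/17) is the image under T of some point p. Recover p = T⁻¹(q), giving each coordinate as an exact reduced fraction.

p = (9/5, 0)

T1 = [1 0 -3; 0 1 5; 0 0 1]
T2·T1 = [1 2 7; 0 1 5; 0 0 1]
T3·…·T1 = [8/17 31/17 131/17; -15/17 -22/17 -65/17; 0 0 1]
T4·…·T1 = [-22/17 -13/17 1/17; -15/17 -22/17 -65/17; 0 0 1]
det M = 1; M⁻¹ = [-22/17 13/17 3; 15/17 -22/17 -5; 0 0 1]
M⁻¹ · (-193/85, -92/17)ᵀ = (9/5, 0)ᵀ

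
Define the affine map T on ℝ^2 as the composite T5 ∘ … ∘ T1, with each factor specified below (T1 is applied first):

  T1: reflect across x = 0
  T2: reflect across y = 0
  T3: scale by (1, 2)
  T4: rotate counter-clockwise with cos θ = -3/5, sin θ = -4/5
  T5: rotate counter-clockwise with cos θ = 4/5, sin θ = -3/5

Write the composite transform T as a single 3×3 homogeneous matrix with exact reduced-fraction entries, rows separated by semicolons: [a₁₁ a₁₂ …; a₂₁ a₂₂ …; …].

T = [24/25 -14/25 0; 7/25 48/25 0; 0 0 1]

T1 = [-1 0 0; 0 1 0; 0 0 1]
T2·T1 = [-1 0 0; 0 -1 0; 0 0 1]
T3·…·T1 = [-1 0 0; 0 -2 0; 0 0 1]
T4·…·T1 = [3/5 -8/5 0; 4/5 6/5 0; 0 0 1]
T5·…·T1 = [24/25 -14/25 0; 7/25 48/25 0; 0 0 1]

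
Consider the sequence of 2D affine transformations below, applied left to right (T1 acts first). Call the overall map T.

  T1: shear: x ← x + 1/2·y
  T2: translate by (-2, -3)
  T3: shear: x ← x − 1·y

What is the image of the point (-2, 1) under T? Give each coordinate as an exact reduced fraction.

T(p) = (-3/2, -2)

T1 shear: x ← x + 1/2·y: (-2, 1) → (-3/2, 1)
T2 translate by (-2, -3): (-3/2, 1) → (-7/2, -2)
T3 shear: x ← x − 1·y: (-7/2, -2) → (-3/2, -2)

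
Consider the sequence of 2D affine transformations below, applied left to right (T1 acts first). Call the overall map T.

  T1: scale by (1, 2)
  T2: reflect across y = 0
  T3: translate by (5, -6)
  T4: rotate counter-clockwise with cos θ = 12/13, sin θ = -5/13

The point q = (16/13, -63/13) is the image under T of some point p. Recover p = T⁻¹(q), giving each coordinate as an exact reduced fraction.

T1 = [1 0 0; 0 2 0; 0 0 1]
T2·T1 = [1 0 0; 0 -2 0; 0 0 1]
T3·…·T1 = [1 0 5; 0 -2 -6; 0 0 1]
T4·…·T1 = [12/13 -10/13 30/13; -5/13 -24/13 -97/13; 0 0 1]
det M = -2; M⁻¹ = [12/13 -5/13 -5; -5/26 -6/13 -3; 0 0 1]
M⁻¹ · (16/13, -63/13)ᵀ = (-2, -1)ᵀ

p = (-2, -1)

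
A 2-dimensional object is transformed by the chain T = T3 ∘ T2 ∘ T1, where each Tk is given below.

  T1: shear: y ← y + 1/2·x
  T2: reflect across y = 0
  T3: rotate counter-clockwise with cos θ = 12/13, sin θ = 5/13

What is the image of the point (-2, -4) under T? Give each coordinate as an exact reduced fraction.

T1 shear: y ← y + 1/2·x: (-2, -4) → (-2, -5)
T2 reflect across y = 0: (-2, -5) → (-2, 5)
T3 rotate counter-clockwise with cos θ = 12/13, sin θ = 5/13: (-2, 5) → (-49/13, 50/13)

T(p) = (-49/13, 50/13)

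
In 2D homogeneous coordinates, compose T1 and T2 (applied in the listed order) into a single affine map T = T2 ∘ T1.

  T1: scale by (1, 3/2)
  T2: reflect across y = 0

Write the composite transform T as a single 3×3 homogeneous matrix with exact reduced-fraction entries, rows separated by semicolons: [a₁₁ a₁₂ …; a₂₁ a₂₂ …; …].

T = [1 0 0; 0 -3/2 0; 0 0 1]

T1 = [1 0 0; 0 3/2 0; 0 0 1]
T2·T1 = [1 0 0; 0 -3/2 0; 0 0 1]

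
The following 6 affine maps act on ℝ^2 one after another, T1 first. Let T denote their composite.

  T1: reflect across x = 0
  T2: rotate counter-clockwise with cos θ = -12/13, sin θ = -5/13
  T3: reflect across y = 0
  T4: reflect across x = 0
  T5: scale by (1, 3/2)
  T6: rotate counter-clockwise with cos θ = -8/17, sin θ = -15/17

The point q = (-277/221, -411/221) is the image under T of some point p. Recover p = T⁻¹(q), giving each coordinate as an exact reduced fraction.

p = (-2, -1)

T1 = [-1 0 0; 0 1 0; 0 0 1]
T2·T1 = [12/13 5/13 0; 5/13 -12/13 0; 0 0 1]
T3·…·T1 = [12/13 5/13 0; -5/13 12/13 0; 0 0 1]
T4·…·T1 = [-12/13 -5/13 0; -5/13 12/13 0; 0 0 1]
T5·…·T1 = [-12/13 -5/13 0; -15/26 18/13 0; 0 0 1]
T6·…·T1 = [-33/442 310/221 0; 240/221 -69/221 0; 0 0 1]
det M = -3/2; M⁻¹ = [46/221 620/663 0; 160/221 11/221 0; 0 0 1]
M⁻¹ · (-277/221, -411/221)ᵀ = (-2, -1)ᵀ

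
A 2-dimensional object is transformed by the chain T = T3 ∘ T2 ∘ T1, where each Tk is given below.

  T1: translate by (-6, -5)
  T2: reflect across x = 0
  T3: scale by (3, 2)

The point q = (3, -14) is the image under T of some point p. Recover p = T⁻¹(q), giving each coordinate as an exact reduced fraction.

T1 = [1 0 -6; 0 1 -5; 0 0 1]
T2·T1 = [-1 0 6; 0 1 -5; 0 0 1]
T3·…·T1 = [-3 0 18; 0 2 -10; 0 0 1]
det M = -6; M⁻¹ = [-1/3 0 6; 0 1/2 5; 0 0 1]
M⁻¹ · (3, -14)ᵀ = (5, -2)ᵀ

p = (5, -2)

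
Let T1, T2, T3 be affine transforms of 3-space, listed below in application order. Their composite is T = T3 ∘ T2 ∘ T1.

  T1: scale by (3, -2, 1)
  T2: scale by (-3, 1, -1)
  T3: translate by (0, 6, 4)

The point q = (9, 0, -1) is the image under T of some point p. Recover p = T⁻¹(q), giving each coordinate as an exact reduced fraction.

T1 = [3 0 0 0; 0 -2 0 0; 0 0 1 0; 0 0 0 1]
T2·T1 = [-9 0 0 0; 0 -2 0 0; 0 0 -1 0; 0 0 0 1]
T3·…·T1 = [-9 0 0 0; 0 -2 0 6; 0 0 -1 4; 0 0 0 1]
det M = -18; M⁻¹ = [-1/9 0 0 0; 0 -1/2 0 3; 0 0 -1 4; 0 0 0 1]
M⁻¹ · (9, 0, -1)ᵀ = (-1, 3, 5)ᵀ

p = (-1, 3, 5)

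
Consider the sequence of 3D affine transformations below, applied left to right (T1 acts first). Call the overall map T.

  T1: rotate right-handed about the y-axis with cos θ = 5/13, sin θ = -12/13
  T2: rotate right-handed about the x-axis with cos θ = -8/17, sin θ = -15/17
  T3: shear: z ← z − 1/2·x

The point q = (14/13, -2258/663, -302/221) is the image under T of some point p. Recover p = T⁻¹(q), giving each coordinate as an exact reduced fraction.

T1 = [5/13 0 -12/13 0; 0 1 0 0; 12/13 0 5/13 0; 0 0 0 1]
T2·T1 = [5/13 0 -12/13 0; 180/221 -8/17 75/221 0; -96/221 -15/17 -40/221 0; 0 0 0 1]
T3·…·T1 = [5/13 0 -12/13 0; 180/221 -8/17 75/221 0; -277/442 -15/17 62/221 0; 0 0 0 1]
det M = 1; M⁻¹ = [37/221 180/221 -96/221 0; -15/34 -8/17 -15/17 0; -224/221 75/221 -40/221 0; 0 0 0 1]
M⁻¹ · (14/13, -2258/663, -302/221)ᵀ = (-2, 7/3, -2)ᵀ

p = (-2, 7/3, -2)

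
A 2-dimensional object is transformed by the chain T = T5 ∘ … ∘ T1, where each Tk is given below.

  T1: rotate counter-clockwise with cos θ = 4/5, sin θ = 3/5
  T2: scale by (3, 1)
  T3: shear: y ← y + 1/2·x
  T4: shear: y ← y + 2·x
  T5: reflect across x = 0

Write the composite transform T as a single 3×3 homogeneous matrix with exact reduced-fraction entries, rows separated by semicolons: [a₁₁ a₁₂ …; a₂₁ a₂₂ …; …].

T = [-12/5 9/5 0; 33/5 -37/10 0; 0 0 1]

T1 = [4/5 -3/5 0; 3/5 4/5 0; 0 0 1]
T2·T1 = [12/5 -9/5 0; 3/5 4/5 0; 0 0 1]
T3·…·T1 = [12/5 -9/5 0; 9/5 -1/10 0; 0 0 1]
T4·…·T1 = [12/5 -9/5 0; 33/5 -37/10 0; 0 0 1]
T5·…·T1 = [-12/5 9/5 0; 33/5 -37/10 0; 0 0 1]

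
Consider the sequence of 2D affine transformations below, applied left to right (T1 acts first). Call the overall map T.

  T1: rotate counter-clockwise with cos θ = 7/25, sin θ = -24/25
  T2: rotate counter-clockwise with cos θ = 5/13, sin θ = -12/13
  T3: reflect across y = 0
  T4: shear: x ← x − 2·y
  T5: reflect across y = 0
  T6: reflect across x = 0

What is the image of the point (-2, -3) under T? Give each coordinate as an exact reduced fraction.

T1 rotate counter-clockwise with cos θ = 7/25, sin θ = -24/25: (-2, -3) → (-86/25, 27/25)
T2 rotate counter-clockwise with cos θ = 5/13, sin θ = -12/13: (-86/25, 27/25) → (-106/325, 1167/325)
T3 reflect across y = 0: (-106/325, 1167/325) → (-106/325, -1167/325)
T4 shear: x ← x − 2·y: (-106/325, -1167/325) → (2228/325, -1167/325)
T5 reflect across y = 0: (2228/325, -1167/325) → (2228/325, 1167/325)
T6 reflect across x = 0: (2228/325, 1167/325) → (-2228/325, 1167/325)

T(p) = (-2228/325, 1167/325)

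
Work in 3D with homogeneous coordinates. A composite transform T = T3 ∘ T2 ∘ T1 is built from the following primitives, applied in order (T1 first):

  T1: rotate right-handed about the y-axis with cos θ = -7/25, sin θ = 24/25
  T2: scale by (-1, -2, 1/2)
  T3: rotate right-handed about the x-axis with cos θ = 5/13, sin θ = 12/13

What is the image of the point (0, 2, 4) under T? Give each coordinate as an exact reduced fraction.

T(p) = (-96/25, -332/325, -254/65)

T1 rotate right-handed about the y-axis with cos θ = -7/25, sin θ = 24/25: (0, 2, 4) → (96/25, 2, -28/25)
T2 scale by (-1, -2, 1/2): (96/25, 2, -28/25) → (-96/25, -4, -14/25)
T3 rotate right-handed about the x-axis with cos θ = 5/13, sin θ = 12/13: (-96/25, -4, -14/25) → (-96/25, -332/325, -254/65)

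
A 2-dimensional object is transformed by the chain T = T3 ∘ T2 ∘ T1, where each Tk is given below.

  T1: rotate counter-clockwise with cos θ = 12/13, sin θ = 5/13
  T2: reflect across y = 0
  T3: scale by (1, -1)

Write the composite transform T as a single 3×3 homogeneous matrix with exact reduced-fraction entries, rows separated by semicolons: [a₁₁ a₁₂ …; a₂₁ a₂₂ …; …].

T = [12/13 -5/13 0; 5/13 12/13 0; 0 0 1]

T1 = [12/13 -5/13 0; 5/13 12/13 0; 0 0 1]
T2·T1 = [12/13 -5/13 0; -5/13 -12/13 0; 0 0 1]
T3·…·T1 = [12/13 -5/13 0; 5/13 12/13 0; 0 0 1]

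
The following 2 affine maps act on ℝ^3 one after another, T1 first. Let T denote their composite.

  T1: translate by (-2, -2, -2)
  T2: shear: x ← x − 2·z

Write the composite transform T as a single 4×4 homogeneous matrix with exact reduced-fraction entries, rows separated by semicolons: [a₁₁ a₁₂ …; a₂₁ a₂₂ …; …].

T = [1 0 -2 2; 0 1 0 -2; 0 0 1 -2; 0 0 0 1]

T1 = [1 0 0 -2; 0 1 0 -2; 0 0 1 -2; 0 0 0 1]
T2·T1 = [1 0 -2 2; 0 1 0 -2; 0 0 1 -2; 0 0 0 1]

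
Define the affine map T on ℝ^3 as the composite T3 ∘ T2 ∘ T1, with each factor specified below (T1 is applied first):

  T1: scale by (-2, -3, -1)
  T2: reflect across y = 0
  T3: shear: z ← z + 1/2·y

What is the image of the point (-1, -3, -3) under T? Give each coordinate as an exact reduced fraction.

T(p) = (2, -9, -3/2)

T1 scale by (-2, -3, -1): (-1, -3, -3) → (2, 9, 3)
T2 reflect across y = 0: (2, 9, 3) → (2, -9, 3)
T3 shear: z ← z + 1/2·y: (2, -9, 3) → (2, -9, -3/2)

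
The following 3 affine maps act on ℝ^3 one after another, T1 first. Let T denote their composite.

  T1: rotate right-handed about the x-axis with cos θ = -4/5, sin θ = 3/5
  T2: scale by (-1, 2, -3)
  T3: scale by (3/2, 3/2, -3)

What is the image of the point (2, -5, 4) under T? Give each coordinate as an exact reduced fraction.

T(p) = (-3, 24/5, -279/5)

T1 rotate right-handed about the x-axis with cos θ = -4/5, sin θ = 3/5: (2, -5, 4) → (2, 8/5, -31/5)
T2 scale by (-1, 2, -3): (2, 8/5, -31/5) → (-2, 16/5, 93/5)
T3 scale by (3/2, 3/2, -3): (-2, 16/5, 93/5) → (-3, 24/5, -279/5)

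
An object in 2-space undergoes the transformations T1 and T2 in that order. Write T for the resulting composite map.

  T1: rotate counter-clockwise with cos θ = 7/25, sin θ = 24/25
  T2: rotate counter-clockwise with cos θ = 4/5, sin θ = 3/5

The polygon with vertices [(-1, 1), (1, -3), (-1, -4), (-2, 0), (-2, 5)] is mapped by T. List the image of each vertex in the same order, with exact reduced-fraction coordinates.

image vertices: (-73/125, -161/125), (307/125, 249/125), (512/125, 59/125), (88/125, -234/125), (-497/125, -454/125)

T1 rotate counter-clockwise with cos θ = 7/25, sin θ = 24/25: (-1, 1) → (-31/25, -17/25); (1, -3) → (79/25, 3/25); (-1, -4) → (89/25, -52/25); (-2, 0) → (-14/25, -48/25); (-2, 5) → (-134/25, -13/25)
T2 rotate counter-clockwise with cos θ = 4/5, sin θ = 3/5: (-31/25, -17/25) → (-73/125, -161/125); (79/25, 3/25) → (307/125, 249/125); (89/25, -52/25) → (512/125, 59/125); (-14/25, -48/25) → (88/125, -234/125); (-134/25, -13/25) → (-497/125, -454/125)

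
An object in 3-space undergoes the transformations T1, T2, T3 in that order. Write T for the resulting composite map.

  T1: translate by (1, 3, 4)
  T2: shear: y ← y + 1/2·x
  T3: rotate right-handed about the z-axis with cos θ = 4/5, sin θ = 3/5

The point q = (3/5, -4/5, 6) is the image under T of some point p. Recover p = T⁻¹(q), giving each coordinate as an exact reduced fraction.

p = (-1, -4, 2)

T1 = [1 0 0 1; 0 1 0 3; 0 0 1 4; 0 0 0 1]
T2·T1 = [1 0 0 1; 1/2 1 0 7/2; 0 0 1 4; 0 0 0 1]
T3·…·T1 = [1/2 -3/5 0 -13/10; 1 4/5 0 17/5; 0 0 1 4; 0 0 0 1]
det M = 1; M⁻¹ = [4/5 3/5 0 -1; -1 1/2 0 -3; 0 0 1 -4; 0 0 0 1]
M⁻¹ · (3/5, -4/5, 6)ᵀ = (-1, -4, 2)ᵀ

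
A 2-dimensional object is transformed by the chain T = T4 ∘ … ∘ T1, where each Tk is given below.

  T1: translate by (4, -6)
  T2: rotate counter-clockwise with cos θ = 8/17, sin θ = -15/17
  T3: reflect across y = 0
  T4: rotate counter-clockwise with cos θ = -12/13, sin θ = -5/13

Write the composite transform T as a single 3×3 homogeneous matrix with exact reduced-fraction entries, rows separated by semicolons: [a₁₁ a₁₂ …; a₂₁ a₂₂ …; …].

T = [-21/221 -220/221 1236/221; -220/221 21/221 -1006/221; 0 0 1]

T1 = [1 0 4; 0 1 -6; 0 0 1]
T2·T1 = [8/17 15/17 -58/17; -15/17 8/17 -108/17; 0 0 1]
T3·…·T1 = [8/17 15/17 -58/17; 15/17 -8/17 108/17; 0 0 1]
T4·…·T1 = [-21/221 -220/221 1236/221; -220/221 21/221 -1006/221; 0 0 1]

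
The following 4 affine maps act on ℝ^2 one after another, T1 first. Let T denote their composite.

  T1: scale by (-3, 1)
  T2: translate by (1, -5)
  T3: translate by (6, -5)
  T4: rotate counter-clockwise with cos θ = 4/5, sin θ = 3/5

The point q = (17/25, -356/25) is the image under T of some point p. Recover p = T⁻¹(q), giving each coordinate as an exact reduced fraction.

p = (5, -9/5)

T1 = [-3 0 0; 0 1 0; 0 0 1]
T2·T1 = [-3 0 1; 0 1 -5; 0 0 1]
T3·…·T1 = [-3 0 7; 0 1 -10; 0 0 1]
T4·…·T1 = [-12/5 -3/5 58/5; -9/5 4/5 -19/5; 0 0 1]
det M = -3; M⁻¹ = [-4/15 -1/5 7/3; -3/5 4/5 10; 0 0 1]
M⁻¹ · (17/25, -356/25)ᵀ = (5, -9/5)ᵀ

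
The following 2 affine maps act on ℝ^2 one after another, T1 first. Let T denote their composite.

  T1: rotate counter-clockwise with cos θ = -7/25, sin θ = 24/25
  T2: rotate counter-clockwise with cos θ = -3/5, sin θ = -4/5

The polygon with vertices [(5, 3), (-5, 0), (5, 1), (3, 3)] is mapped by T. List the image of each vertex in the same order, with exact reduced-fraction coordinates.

image vertices: (717/125, 131/125), (-117/25, 44/25), (629/125, -103/125), (483/125, 219/125)

T1 rotate counter-clockwise with cos θ = -7/25, sin θ = 24/25: (5, 3) → (-107/25, 99/25); (-5, 0) → (7/5, -24/5); (5, 1) → (-59/25, 113/25); (3, 3) → (-93/25, 51/25)
T2 rotate counter-clockwise with cos θ = -3/5, sin θ = -4/5: (-107/25, 99/25) → (717/125, 131/125); (7/5, -24/5) → (-117/25, 44/25); (-59/25, 113/25) → (629/125, -103/125); (-93/25, 51/25) → (483/125, 219/125)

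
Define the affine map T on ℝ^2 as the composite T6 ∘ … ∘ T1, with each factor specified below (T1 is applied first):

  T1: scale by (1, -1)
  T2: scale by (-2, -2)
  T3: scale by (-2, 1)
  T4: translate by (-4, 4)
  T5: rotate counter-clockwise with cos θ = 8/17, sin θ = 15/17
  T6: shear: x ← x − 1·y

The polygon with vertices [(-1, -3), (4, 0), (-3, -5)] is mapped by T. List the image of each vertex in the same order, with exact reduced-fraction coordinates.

T1 scale by (1, -1): (-1, -3) → (-1, 3); (4, 0) → (4, 0); (-3, -5) → (-3, 5)
T2 scale by (-2, -2): (-1, 3) → (2, -6); (4, 0) → (-8, 0); (-3, 5) → (6, -10)
T3 scale by (-2, 1): (2, -6) → (-4, -6); (-8, 0) → (16, 0); (6, -10) → (-12, -10)
T4 translate by (-4, 4): (-4, -6) → (-8, -2); (16, 0) → (12, 4); (-12, -10) → (-16, -6)
T5 rotate counter-clockwise with cos θ = 8/17, sin θ = 15/17: (-8, -2) → (-2, -8); (12, 4) → (36/17, 212/17); (-16, -6) → (-38/17, -288/17)
T6 shear: x ← x − 1·y: (-2, -8) → (6, -8); (36/17, 212/17) → (-176/17, 212/17); (-38/17, -288/17) → (250/17, -288/17)

image vertices: (6, -8), (-176/17, 212/17), (250/17, -288/17)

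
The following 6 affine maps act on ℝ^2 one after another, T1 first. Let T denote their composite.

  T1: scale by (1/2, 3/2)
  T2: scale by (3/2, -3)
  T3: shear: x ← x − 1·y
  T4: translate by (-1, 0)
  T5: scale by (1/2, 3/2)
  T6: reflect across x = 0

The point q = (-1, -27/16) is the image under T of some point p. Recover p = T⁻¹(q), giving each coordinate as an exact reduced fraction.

p = (5/2, 1/4)

T1 = [1/2 0 0; 0 3/2 0; 0 0 1]
T2·T1 = [3/4 0 0; 0 -9/2 0; 0 0 1]
T3·…·T1 = [3/4 9/2 0; 0 -9/2 0; 0 0 1]
T4·…·T1 = [3/4 9/2 -1; 0 -9/2 0; 0 0 1]
T5·…·T1 = [3/8 9/4 -1/2; 0 -27/4 0; 0 0 1]
T6·…·T1 = [-3/8 -9/4 1/2; 0 -27/4 0; 0 0 1]
det M = 81/32; M⁻¹ = [-8/3 8/9 4/3; 0 -4/27 0; 0 0 1]
M⁻¹ · (-1, -27/16)ᵀ = (5/2, 1/4)ᵀ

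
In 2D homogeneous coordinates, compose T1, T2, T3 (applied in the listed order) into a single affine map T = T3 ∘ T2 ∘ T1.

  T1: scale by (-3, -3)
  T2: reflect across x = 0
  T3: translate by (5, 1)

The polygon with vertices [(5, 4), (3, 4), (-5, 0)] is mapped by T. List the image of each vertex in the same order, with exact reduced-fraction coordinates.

T1 scale by (-3, -3): (5, 4) → (-15, -12); (3, 4) → (-9, -12); (-5, 0) → (15, 0)
T2 reflect across x = 0: (-15, -12) → (15, -12); (-9, -12) → (9, -12); (15, 0) → (-15, 0)
T3 translate by (5, 1): (15, -12) → (20, -11); (9, -12) → (14, -11); (-15, 0) → (-10, 1)

image vertices: (20, -11), (14, -11), (-10, 1)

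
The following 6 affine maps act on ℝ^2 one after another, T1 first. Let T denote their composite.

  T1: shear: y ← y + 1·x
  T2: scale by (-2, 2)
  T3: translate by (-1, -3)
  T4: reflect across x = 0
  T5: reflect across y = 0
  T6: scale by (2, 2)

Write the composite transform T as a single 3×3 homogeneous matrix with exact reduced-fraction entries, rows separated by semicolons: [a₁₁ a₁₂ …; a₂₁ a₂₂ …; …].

T1 = [1 0 0; 1 1 0; 0 0 1]
T2·T1 = [-2 0 0; 2 2 0; 0 0 1]
T3·…·T1 = [-2 0 -1; 2 2 -3; 0 0 1]
T4·…·T1 = [2 0 1; 2 2 -3; 0 0 1]
T5·…·T1 = [2 0 1; -2 -2 3; 0 0 1]
T6·…·T1 = [4 0 2; -4 -4 6; 0 0 1]

T = [4 0 2; -4 -4 6; 0 0 1]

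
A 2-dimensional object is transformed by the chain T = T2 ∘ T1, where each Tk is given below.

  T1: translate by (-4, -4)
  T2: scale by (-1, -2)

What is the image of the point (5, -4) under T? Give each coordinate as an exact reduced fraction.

T(p) = (-1, 16)

T1 translate by (-4, -4): (5, -4) → (1, -8)
T2 scale by (-1, -2): (1, -8) → (-1, 16)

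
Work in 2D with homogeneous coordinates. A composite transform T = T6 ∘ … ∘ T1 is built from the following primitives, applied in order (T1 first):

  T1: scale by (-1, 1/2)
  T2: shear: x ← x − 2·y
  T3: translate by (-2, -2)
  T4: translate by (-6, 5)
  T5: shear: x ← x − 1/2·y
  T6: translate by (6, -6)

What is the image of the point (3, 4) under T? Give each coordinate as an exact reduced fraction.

T(p) = (-23/2, -1)

T1 scale by (-1, 1/2): (3, 4) → (-3, 2)
T2 shear: x ← x − 2·y: (-3, 2) → (-7, 2)
T3 translate by (-2, -2): (-7, 2) → (-9, 0)
T4 translate by (-6, 5): (-9, 0) → (-15, 5)
T5 shear: x ← x − 1/2·y: (-15, 5) → (-35/2, 5)
T6 translate by (6, -6): (-35/2, 5) → (-23/2, -1)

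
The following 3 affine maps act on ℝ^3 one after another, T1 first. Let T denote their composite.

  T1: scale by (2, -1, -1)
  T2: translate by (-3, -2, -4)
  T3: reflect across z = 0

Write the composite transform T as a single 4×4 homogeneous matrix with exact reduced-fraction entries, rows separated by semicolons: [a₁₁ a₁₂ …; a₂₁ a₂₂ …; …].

T = [2 0 0 -3; 0 -1 0 -2; 0 0 1 4; 0 0 0 1]

T1 = [2 0 0 0; 0 -1 0 0; 0 0 -1 0; 0 0 0 1]
T2·T1 = [2 0 0 -3; 0 -1 0 -2; 0 0 -1 -4; 0 0 0 1]
T3·…·T1 = [2 0 0 -3; 0 -1 0 -2; 0 0 1 4; 0 0 0 1]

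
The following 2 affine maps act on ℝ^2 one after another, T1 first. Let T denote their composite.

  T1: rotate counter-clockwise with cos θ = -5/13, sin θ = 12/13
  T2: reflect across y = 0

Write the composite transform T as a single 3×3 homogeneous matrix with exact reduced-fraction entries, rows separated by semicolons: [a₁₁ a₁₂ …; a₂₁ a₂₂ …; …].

T = [-5/13 -12/13 0; -12/13 5/13 0; 0 0 1]

T1 = [-5/13 -12/13 0; 12/13 -5/13 0; 0 0 1]
T2·T1 = [-5/13 -12/13 0; -12/13 5/13 0; 0 0 1]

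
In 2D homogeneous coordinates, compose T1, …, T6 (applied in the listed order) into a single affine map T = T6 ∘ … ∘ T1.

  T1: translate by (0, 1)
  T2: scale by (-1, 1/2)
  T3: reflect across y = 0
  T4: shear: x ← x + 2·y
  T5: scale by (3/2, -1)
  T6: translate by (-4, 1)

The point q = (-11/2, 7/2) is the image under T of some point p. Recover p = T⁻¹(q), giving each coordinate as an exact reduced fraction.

p = (-4, 4)

T1 = [1 0 0; 0 1 1; 0 0 1]
T2·T1 = [-1 0 0; 0 1/2 1/2; 0 0 1]
T3·…·T1 = [-1 0 0; 0 -1/2 -1/2; 0 0 1]
T4·…·T1 = [-1 -1 -1; 0 -1/2 -1/2; 0 0 1]
T5·…·T1 = [-3/2 -3/2 -3/2; 0 1/2 1/2; 0 0 1]
T6·…·T1 = [-3/2 -3/2 -11/2; 0 1/2 3/2; 0 0 1]
det M = -3/4; M⁻¹ = [-2/3 -2 -2/3; 0 2 -3; 0 0 1]
M⁻¹ · (-11/2, 7/2)ᵀ = (-4, 4)ᵀ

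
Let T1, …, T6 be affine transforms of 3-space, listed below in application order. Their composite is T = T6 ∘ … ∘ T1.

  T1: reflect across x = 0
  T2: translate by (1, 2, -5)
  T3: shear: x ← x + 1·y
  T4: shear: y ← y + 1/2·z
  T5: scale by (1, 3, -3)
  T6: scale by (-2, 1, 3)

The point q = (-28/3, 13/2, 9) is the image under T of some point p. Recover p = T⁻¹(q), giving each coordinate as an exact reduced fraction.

T1 = [-1 0 0 0; 0 1 0 0; 0 0 1 0; 0 0 0 1]
T2·T1 = [-1 0 0 1; 0 1 0 2; 0 0 1 -5; 0 0 0 1]
T3·…·T1 = [-1 1 0 3; 0 1 0 2; 0 0 1 -5; 0 0 0 1]
T4·…·T1 = [-1 1 0 3; 0 1 1/2 -1/2; 0 0 1 -5; 0 0 0 1]
T5·…·T1 = [-1 1 0 3; 0 3 3/2 -3/2; 0 0 -3 15; 0 0 0 1]
T6·…·T1 = [2 -2 0 -6; 0 3 3/2 -3/2; 0 0 -9 45; 0 0 0 1]
det M = -54; M⁻¹ = [1/2 1/3 1/18 1; 0 1/3 1/18 -2; 0 0 -1/9 5; 0 0 0 1]
M⁻¹ · (-28/3, 13/2, 9)ᵀ = (-1, 2/3, 4)ᵀ

p = (-1, 2/3, 4)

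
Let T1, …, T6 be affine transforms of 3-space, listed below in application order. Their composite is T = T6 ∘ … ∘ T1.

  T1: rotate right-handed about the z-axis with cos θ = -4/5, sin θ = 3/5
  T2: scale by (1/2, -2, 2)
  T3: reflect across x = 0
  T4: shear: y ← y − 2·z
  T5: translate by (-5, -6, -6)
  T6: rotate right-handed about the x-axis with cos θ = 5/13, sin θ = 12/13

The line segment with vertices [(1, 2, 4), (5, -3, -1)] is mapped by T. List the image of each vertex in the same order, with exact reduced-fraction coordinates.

T1 rotate right-handed about the z-axis with cos θ = -4/5, sin θ = 3/5: (1, 2, 4) → (-2, -1, 4); (5, -3, -1) → (-11/5, 27/5, -1)
T2 scale by (1/2, -2, 2): (-2, -1, 4) → (-1, 2, 8); (-11/5, 27/5, -1) → (-11/10, -54/5, -2)
T3 reflect across x = 0: (-1, 2, 8) → (1, 2, 8); (-11/10, -54/5, -2) → (11/10, -54/5, -2)
T4 shear: y ← y − 2·z: (1, 2, 8) → (1, -14, 8); (11/10, -54/5, -2) → (11/10, -34/5, -2)
T5 translate by (-5, -6, -6): (1, -14, 8) → (-4, -20, 2); (11/10, -34/5, -2) → (-39/10, -64/5, -8)
T6 rotate right-handed about the x-axis with cos θ = 5/13, sin θ = 12/13: (-4, -20, 2) → (-4, -124/13, -230/13); (-39/10, -64/5, -8) → (-39/10, 32/13, -968/65)

image vertices: (-4, -124/13, -230/13), (-39/10, 32/13, -968/65)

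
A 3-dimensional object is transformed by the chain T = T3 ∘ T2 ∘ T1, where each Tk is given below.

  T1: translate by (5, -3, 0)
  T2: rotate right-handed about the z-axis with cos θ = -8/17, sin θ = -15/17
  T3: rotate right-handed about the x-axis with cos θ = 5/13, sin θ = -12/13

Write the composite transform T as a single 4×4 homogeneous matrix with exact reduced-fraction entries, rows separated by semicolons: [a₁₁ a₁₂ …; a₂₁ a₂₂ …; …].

T1 = [1 0 0 5; 0 1 0 -3; 0 0 1 0; 0 0 0 1]
T2·T1 = [-8/17 15/17 0 -5; -15/17 -8/17 0 -3; 0 0 1 0; 0 0 0 1]
T3·…·T1 = [-8/17 15/17 0 -5; -75/221 -40/221 12/13 -15/13; 180/221 96/221 5/13 36/13; 0 0 0 1]

T = [-8/17 15/17 0 -5; -75/221 -40/221 12/13 -15/13; 180/221 96/221 5/13 36/13; 0 0 0 1]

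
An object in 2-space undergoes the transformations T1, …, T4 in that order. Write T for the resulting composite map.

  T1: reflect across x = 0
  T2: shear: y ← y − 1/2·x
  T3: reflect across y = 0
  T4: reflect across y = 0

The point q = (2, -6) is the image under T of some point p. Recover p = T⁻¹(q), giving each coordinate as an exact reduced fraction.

p = (-2, -5)

T1 = [-1 0 0; 0 1 0; 0 0 1]
T2·T1 = [-1 0 0; 1/2 1 0; 0 0 1]
T3·…·T1 = [-1 0 0; -1/2 -1 0; 0 0 1]
T4·…·T1 = [-1 0 0; 1/2 1 0; 0 0 1]
det M = -1; M⁻¹ = [-1 0 0; 1/2 1 0; 0 0 1]
M⁻¹ · (2, -6)ᵀ = (-2, -5)ᵀ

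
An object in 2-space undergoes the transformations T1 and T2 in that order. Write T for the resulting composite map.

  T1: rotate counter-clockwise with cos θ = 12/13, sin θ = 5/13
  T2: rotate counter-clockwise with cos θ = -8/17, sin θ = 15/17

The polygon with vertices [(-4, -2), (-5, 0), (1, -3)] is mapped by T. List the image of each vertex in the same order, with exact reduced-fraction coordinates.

T1 rotate counter-clockwise with cos θ = 12/13, sin θ = 5/13: (-4, -2) → (-38/13, -44/13); (-5, 0) → (-60/13, -25/13); (1, -3) → (27/13, -31/13)
T2 rotate counter-clockwise with cos θ = -8/17, sin θ = 15/17: (-38/13, -44/13) → (964/221, -218/221); (-60/13, -25/13) → (855/221, -700/221); (27/13, -31/13) → (249/221, 653/221)

image vertices: (964/221, -218/221), (855/221, -700/221), (249/221, 653/221)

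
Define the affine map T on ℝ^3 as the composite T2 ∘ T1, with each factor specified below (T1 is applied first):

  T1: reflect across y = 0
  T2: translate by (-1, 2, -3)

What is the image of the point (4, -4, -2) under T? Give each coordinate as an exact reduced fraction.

T1 reflect across y = 0: (4, -4, -2) → (4, 4, -2)
T2 translate by (-1, 2, -3): (4, 4, -2) → (3, 6, -5)

T(p) = (3, 6, -5)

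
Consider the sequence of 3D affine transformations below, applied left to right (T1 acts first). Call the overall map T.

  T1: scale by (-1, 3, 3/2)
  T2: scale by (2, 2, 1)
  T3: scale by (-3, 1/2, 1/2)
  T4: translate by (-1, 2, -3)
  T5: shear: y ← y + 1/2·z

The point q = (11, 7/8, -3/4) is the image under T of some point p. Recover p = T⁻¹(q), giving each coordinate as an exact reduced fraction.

p = (2, -1/4, 3)

T1 = [-1 0 0 0; 0 3 0 0; 0 0 3/2 0; 0 0 0 1]
T2·T1 = [-2 0 0 0; 0 6 0 0; 0 0 3/2 0; 0 0 0 1]
T3·…·T1 = [6 0 0 0; 0 3 0 0; 0 0 3/4 0; 0 0 0 1]
T4·…·T1 = [6 0 0 -1; 0 3 0 2; 0 0 3/4 -3; 0 0 0 1]
T5·…·T1 = [6 0 0 -1; 0 3 3/8 1/2; 0 0 3/4 -3; 0 0 0 1]
det M = 27/2; M⁻¹ = [1/6 0 0 1/6; 0 1/3 -1/6 -2/3; 0 0 4/3 4; 0 0 0 1]
M⁻¹ · (11, 7/8, -3/4)ᵀ = (2, -1/4, 3)ᵀ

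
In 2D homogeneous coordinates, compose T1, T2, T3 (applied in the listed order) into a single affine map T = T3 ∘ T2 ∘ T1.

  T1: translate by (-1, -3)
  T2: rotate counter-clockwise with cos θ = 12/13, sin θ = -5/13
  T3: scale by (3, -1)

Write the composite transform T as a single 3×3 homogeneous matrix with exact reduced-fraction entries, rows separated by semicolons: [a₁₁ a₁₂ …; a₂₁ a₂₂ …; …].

T = [36/13 15/13 -81/13; 5/13 -12/13 31/13; 0 0 1]

T1 = [1 0 -1; 0 1 -3; 0 0 1]
T2·T1 = [12/13 5/13 -27/13; -5/13 12/13 -31/13; 0 0 1]
T3·…·T1 = [36/13 15/13 -81/13; 5/13 -12/13 31/13; 0 0 1]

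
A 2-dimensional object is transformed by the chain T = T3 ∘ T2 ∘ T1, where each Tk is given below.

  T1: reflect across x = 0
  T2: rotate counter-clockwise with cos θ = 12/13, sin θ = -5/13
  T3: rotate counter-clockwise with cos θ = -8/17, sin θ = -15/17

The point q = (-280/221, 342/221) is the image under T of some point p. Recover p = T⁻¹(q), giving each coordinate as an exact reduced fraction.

p = (0, -2)

T1 = [-1 0 0; 0 1 0; 0 0 1]
T2·T1 = [-12/13 5/13 0; 5/13 12/13 0; 0 0 1]
T3·…·T1 = [171/221 140/221 0; 140/221 -171/221 0; 0 0 1]
det M = -1; M⁻¹ = [171/221 140/221 0; 140/221 -171/221 0; 0 0 1]
M⁻¹ · (-280/221, 342/221)ᵀ = (0, -2)ᵀ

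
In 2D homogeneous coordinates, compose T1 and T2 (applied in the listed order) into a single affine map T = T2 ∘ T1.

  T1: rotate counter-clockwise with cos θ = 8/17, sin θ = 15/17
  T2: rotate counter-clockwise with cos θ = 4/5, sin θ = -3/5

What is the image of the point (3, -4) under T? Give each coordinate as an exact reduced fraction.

T(p) = (75/17, -40/17)

T1 rotate counter-clockwise with cos θ = 8/17, sin θ = 15/17: (3, -4) → (84/17, 13/17)
T2 rotate counter-clockwise with cos θ = 4/5, sin θ = -3/5: (84/17, 13/17) → (75/17, -40/17)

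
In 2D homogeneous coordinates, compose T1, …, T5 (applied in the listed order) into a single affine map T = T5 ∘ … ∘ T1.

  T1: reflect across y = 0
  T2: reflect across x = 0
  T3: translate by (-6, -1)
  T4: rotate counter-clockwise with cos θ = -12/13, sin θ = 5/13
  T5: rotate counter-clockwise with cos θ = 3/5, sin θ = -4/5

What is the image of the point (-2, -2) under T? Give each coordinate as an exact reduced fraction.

T1 reflect across y = 0: (-2, -2) → (-2, 2)
T2 reflect across x = 0: (-2, 2) → (2, 2)
T3 translate by (-6, -1): (2, 2) → (-4, 1)
T4 rotate counter-clockwise with cos θ = -12/13, sin θ = 5/13: (-4, 1) → (43/13, -32/13)
T5 rotate counter-clockwise with cos θ = 3/5, sin θ = -4/5: (43/13, -32/13) → (1/65, -268/65)

T(p) = (1/65, -268/65)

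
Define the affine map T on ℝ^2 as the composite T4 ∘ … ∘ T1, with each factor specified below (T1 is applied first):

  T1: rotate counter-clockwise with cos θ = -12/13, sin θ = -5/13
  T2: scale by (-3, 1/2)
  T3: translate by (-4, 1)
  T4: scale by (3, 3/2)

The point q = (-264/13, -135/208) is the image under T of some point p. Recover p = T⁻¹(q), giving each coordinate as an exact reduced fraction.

p = (1/4, 3)

T1 = [-12/13 5/13 0; -5/13 -12/13 0; 0 0 1]
T2·T1 = [36/13 -15/13 0; -5/26 -6/13 0; 0 0 1]
T3·…·T1 = [36/13 -15/13 -4; -5/26 -6/13 1; 0 0 1]
T4·…·T1 = [108/13 -45/13 -12; -15/52 -9/13 3/2; 0 0 1]
det M = -27/4; M⁻¹ = [4/39 -20/39 2; -5/117 -16/13 4/3; 0 0 1]
M⁻¹ · (-264/13, -135/208)ᵀ = (1/4, 3)ᵀ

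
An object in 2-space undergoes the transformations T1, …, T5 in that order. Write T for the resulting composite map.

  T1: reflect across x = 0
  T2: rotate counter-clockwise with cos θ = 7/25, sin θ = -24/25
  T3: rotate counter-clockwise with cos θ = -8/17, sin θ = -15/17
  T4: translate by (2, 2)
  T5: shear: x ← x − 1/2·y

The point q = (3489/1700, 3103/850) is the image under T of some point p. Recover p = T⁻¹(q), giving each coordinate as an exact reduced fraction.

T1 = [-1 0 0; 0 1 0; 0 0 1]
T2·T1 = [-7/25 24/25 0; 24/25 7/25 0; 0 0 1]
T3·…·T1 = [416/425 -87/425 0; -87/425 -416/425 0; 0 0 1]
T4·…·T1 = [416/425 -87/425 2; -87/425 -416/425 2; 0 0 1]
T5·…·T1 = [919/850 121/425 1; -87/425 -416/425 2; 0 0 1]
det M = -1; M⁻¹ = [416/425 121/425 -658/425; -87/425 -919/850 1006/425; 0 0 1]
M⁻¹ · (3489/1700, 3103/850)ᵀ = (3/2, -2)ᵀ

p = (3/2, -2)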